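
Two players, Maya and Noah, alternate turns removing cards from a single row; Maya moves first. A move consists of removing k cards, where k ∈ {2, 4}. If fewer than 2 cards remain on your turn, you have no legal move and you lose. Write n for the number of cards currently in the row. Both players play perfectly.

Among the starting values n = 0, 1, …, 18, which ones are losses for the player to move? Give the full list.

0, 1, 6, 7, 12, 13, 18

Use the standard recursion: the mover loses at a terminal position; elsewhere, the mover wins exactly when some move hands the opponent an L position.
n=0: no move → L
n=1: no move → L
n=2: →0(L), so W
n=3: →1(L), so W
n=4: →0(L), so W
n=5: →1(L), so W
n=6: →4(W), 2(W) — all W, so L
n=7: →5(W), 3(W) — all W, so L
n=8: →6(L), so W
n=9: →7(L), so W
n=10: →6(L), so W
n=11: →7(L), so W
n=12: →10(W), 8(W) — all W, so L
n=13: →11(W), 9(W) — all W, so L
n=14: →12(L), so W
n=15: →13(L), so W
n=16: →12(L), so W
n=17: →13(L), so W
n=18: →16(W), 14(W) — all W, so L
Reading off the rows marked L gives the requested list; there are 7 such values of n.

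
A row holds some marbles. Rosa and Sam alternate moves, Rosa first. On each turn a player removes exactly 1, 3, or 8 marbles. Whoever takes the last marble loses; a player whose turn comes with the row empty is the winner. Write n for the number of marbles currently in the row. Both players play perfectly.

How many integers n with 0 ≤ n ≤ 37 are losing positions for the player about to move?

14

Work bottom-up. With no move the player to move wins. Otherwise the position is W if at least one move leads to an L position for the opponent, and L if every move leads to a W.
n=0: no move; the opponent has just taken the last marble and therefore loses → W
n=1: the only move is to 0(W), a W ⇒ L
n=2: can move to 1, which is L ⇒ W
n=3: moves to 2(W), 0(W); every one is W ⇒ L
n=4: can move to 3, which is L ⇒ W
n=5: moves to 4(W), 2(W); every one is W ⇒ L
n=6: can move to 5, which is L ⇒ W
n=7: moves to 6(W), 4(W); every one is W ⇒ L
n=8: can move to 7, which is L ⇒ W
n=9: can move to 1, which is L ⇒ W
n=10: can move to 7, which is L ⇒ W
n=11: can move to 3, which is L ⇒ W
n=12: moves to 11(W), 9(W), 4(W); every one is W ⇒ L
n=13: can move to 12, which is L ⇒ W
n=14: moves to 13(W), 11(W), 6(W); every one is W ⇒ L
n=15: can move to 14, which is L ⇒ W
n=16: moves to 15(W), 13(W), 8(W); every one is W ⇒ L
n=17: can move to 16, which is L ⇒ W
n=18: moves to 17(W), 15(W), 10(W); every one is W ⇒ L
n=19: can move to 18, which is L ⇒ W
n=20: can move to 12, which is L ⇒ W
n=21: can move to 18, which is L ⇒ W
n=22: can move to 14, which is L ⇒ W
n=23: moves to 22(W), 20(W), 15(W); every one is W ⇒ L
n=24: can move to 23, which is L ⇒ W
n=25: moves to 24(W), 22(W), 17(W); every one is W ⇒ L
n=26: can move to 25, which is L ⇒ W
n=27: moves to 26(W), 24(W), 19(W); every one is W ⇒ L
n=28: can move to 27, which is L ⇒ W
n=29: moves to 28(W), 26(W), 21(W); every one is W ⇒ L
n=30: can move to 29, which is L ⇒ W
n=31: can move to 23, which is L ⇒ W
n=32: can move to 29, which is L ⇒ W
n=33: can move to 25, which is L ⇒ W
n=34: moves to 33(W), 31(W), 26(W); every one is W ⇒ L
n=35: can move to 34, which is L ⇒ W
n=36: moves to 35(W), 33(W), 28(W); every one is W ⇒ L
n=37: can move to 36, which is L ⇒ W
L entries with 0 ≤ n ≤ 37: n = 1, 3, 5, 7, 12, 14, 16, 18, 23, 25, 27, 29, 34, 36; that makes 14.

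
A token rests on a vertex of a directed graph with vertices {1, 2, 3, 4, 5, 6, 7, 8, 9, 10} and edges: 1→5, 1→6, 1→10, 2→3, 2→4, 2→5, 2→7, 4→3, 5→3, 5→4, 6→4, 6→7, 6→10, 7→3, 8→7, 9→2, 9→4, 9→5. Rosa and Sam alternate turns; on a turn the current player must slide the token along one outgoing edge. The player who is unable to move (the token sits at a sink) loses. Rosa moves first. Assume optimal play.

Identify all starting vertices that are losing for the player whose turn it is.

3, 8, 9, 10

Positions with no move are L. A position that does have a move is losing for the player to move precisely when every available move leads to a winning position for the opponent. Fill in the labels:
Every edge goes from a vertex to one that appears earlier in the order 10, 3, 7, 4, 5, 6, 8, 2, 1, 9, so processing vertices in that order labels each vertex after all of its successors.
10: no outgoing edge → L
3: no outgoing edge → L
7: →3(L), so W
4: →3(L), so W
5: →3(L), so W
6: →10(L), so W
8: →7(W) only, which is W, so L
2: →3(L), so W
1: →10(L), so W
9: →2(W), 5(W), 4(W) — all W, so L
The losing starting vertices are exactly the entries labelled L in this table (4 of them).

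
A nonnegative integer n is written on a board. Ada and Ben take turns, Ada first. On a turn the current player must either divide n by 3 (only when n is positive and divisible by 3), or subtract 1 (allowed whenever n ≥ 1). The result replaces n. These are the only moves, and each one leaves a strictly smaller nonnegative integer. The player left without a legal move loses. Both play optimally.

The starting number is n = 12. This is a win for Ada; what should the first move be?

Label each position W (a win for the player to move) or L (a loss). A position with no legal move is L; any other position is W exactly when some move reaches an L, and L when every move reaches a W.
n=0: no move → L
n=1: reaches L-position 0 → W
n=2: only reaches 1(W), which is W → L
n=3: reaches L-position 2 → W
n=4: only reaches 3(W), which is W → L
n=5: reaches L-position 4 → W
n=6: reaches L-position 2 → W
n=7: only reaches 6(W), which is W → L
n=8: reaches L-position 7 → W
n=9: only reaches 3(W), 8(W), all W → L
n=10: reaches L-position 9 → W
n=11: only reaches 10(W), which is W → L
n=12: reaches L-position 4 → W
From 12, the L positions reachable in one move are: 4, 11. Any move reaching one of these is winning.

Move to 4.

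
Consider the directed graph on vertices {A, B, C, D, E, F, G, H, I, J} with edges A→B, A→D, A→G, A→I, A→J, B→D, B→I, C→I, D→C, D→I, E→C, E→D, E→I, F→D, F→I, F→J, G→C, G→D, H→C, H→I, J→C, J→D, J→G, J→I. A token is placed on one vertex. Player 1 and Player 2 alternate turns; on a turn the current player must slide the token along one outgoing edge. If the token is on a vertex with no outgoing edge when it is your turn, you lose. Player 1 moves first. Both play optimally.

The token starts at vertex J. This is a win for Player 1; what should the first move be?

Move to G.

Compute win/loss labels from the base case upward. A position with no move is L. Any other position is W if it can reach an L in one move, else L.
Every edge goes from a vertex to one that appears earlier in the order I, C, D, G, J, B, H, E, A, F, so processing vertices in that order labels each vertex after all of its successors.
I: no outgoing edge → L
C: W (go to I, an L position)
D: W (go to I, an L position)
G: L (options D(W), C(W) are all W)
J: W (go to G, an L position)
B: W (go to I, an L position)
H: W (go to I, an L position)
E: W (go to I, an L position)
A: W (go to G, an L position)
F: W (go to I, an L position)
From J, the L positions reachable in one move are: G, I. Any move reaching one of these is winning.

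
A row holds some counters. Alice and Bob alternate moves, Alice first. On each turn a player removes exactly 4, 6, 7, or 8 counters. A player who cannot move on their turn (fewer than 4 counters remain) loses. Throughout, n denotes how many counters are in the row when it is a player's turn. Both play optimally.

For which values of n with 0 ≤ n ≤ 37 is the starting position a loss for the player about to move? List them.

Classify positions by backward induction: terminal positions (no move available) are L. From any other position, the mover wins iff some move reaches an L.
n=0: no move → L
n=1: no move → L
n=2: no move → L
n=3: no move → L
n=4: W (go to 0, an L position)
n=5: W (go to 1, an L position)
n=6: W (go to 2, an L position)
n=7: W (go to 3, an L position)
n=8: W (go to 2, an L position)
n=9: W (go to 3, an L position)
n=10: W (go to 3, an L position)
n=11: W (go to 3, an L position)
n=12: L (options 8(W), 6(W), 5(W), 4(W) are all W)
n=13: L (options 9(W), 7(W), 6(W), 5(W) are all W)
n=14: L (options 10(W), 8(W), 7(W), 6(W) are all W)
n=15: L (options 11(W), 9(W), 8(W), 7(W) are all W)
n=16: W (go to 12, an L position)
n=17: W (go to 13, an L position)
n=18: W (go to 14, an L position)
n=19: W (go to 15, an L position)
n=20: W (go to 14, an L position)
n=21: W (go to 15, an L position)
n=22: W (go to 15, an L position)
n=23: W (go to 15, an L position)
n=24: L (options 20(W), 18(W), 17(W), 16(W) are all W)
n=25: L (options 21(W), 19(W), 18(W), 17(W) are all W)
n=26: L (options 22(W), 20(W), 19(W), 18(W) are all W)
n=27: L (options 23(W), 21(W), 20(W), 19(W) are all W)
n=28: W (go to 24, an L position)
n=29: W (go to 25, an L position)
n=30: W (go to 26, an L position)
n=31: W (go to 27, an L position)
n=32: W (go to 26, an L position)
n=33: W (go to 27, an L position)
n=34: W (go to 27, an L position)
n=35: W (go to 27, an L position)
n=36: L (options 32(W), 30(W), 29(W), 28(W) are all W)
n=37: L (options 33(W), 31(W), 30(W), 29(W) are all W)
The losing starting values of n are exactly the entries labelled L in this table (14 of them).

0, 1, 2, 3, 12, 13, 14, 15, 24, 25, 26, 27, 36, 37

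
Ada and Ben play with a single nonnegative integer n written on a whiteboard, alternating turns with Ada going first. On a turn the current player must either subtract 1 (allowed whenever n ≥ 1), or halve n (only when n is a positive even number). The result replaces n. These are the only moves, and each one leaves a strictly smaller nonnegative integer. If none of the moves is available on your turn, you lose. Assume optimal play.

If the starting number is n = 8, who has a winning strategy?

Ada wins.

Compute win/loss labels from the base case upward. A position with no move is L. Any other position is W if it can reach an L in one move, else L.
n=0: no move → L
n=1: can move to 0, which is L ⇒ W
n=2: the only move is to 1(W), a W ⇒ L
n=3: can move to 2, which is L ⇒ W
n=4: can move to 2, which is L ⇒ W
n=5: the only move is to 4(W), a W ⇒ L
n=6: can move to 5, which is L ⇒ W
n=7: the only move is to 6(W), a W ⇒ L
n=8: can move to 7, which is L ⇒ W
From 8 Ada can move to 7, reaching an L position.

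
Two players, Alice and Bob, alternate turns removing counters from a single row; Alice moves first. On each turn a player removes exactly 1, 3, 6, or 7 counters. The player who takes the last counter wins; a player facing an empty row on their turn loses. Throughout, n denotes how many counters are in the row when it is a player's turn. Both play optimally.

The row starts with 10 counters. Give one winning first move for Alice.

Remove 6, leaving 4.

Build the W/L table. Terminal = L. A non-terminal position is W if it has a move to some L; otherwise it is L.
n=0: no move → L
n=1: reaches L-position 0 → W
n=2: only reaches 1(W), which is W → L
n=3: reaches L-position 2 → W
n=4: only reaches 3(W), 1(W), all W → L
n=5: reaches L-position 4 → W
n=6: reaches L-position 0 → W
n=7: reaches L-position 4 → W
n=8: reaches L-position 2 → W
n=9: reaches L-position 2 → W
n=10: reaches L-position 4 → W
From 10, the L positions reachable in one move are: 4.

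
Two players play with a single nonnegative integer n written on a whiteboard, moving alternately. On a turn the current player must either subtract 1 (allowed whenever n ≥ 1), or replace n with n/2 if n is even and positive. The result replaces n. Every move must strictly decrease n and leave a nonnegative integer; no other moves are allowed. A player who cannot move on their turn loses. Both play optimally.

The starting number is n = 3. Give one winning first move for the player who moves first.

Build the W/L table. Terminal = L. A non-terminal position is W if it has a move to some L; otherwise it is L.
n=0: no move → L
n=1: can move to 0, which is L ⇒ W
n=2: the only move is to 1(W), a W ⇒ L
n=3: can move to 2, which is L ⇒ W
From 3, the L positions reachable in one move are: 2.

Move to 2.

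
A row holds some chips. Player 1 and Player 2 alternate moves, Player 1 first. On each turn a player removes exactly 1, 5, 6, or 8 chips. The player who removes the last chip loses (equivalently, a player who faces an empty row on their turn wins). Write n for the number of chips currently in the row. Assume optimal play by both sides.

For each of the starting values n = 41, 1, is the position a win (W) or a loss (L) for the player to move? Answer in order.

Work bottom-up. With no move the player to move wins. Otherwise the position is W if at least one move leads to an L position for the opponent, and L if every move leads to a W.
n=0: no move; the opponent has just taken the last chip and therefore loses → W
n=1: →0(W) only, which is W, so L
n=2: →1(L), so W
n=3: →2(W) only, which is W, so L
n=4: →3(L), so W
n=5: →4(W), 0(W) — all W, so L
n=6: →5(L), so W
n=7: →1(L), so W
n=8: →3(L), so W
n=9: →3(L), so W
n=10: →5(L), so W
n=11: →5(L), so W
n=12: →11(W), 7(W), 6(W), 4(W) — all W, so L
n=13: →12(L), so W
n=14: →13(W), 9(W), 8(W), 6(W) — all W, so L
n=15: →14(L), so W
n=16: →15(W), 11(W), 10(W), 8(W) — all W, so L
n=17: →16(L), so W
n=18: →12(L), so W
n=19: →14(L), so W
n=20: →14(L), so W
n=21: →16(L), so W
n=22: →16(L), so W
n=23: →22(W), 18(W), 17(W), 15(W) — all W, so L
n=24: →23(L), so W
n=25: →24(W), 20(W), 19(W), 17(W) — all W, so L
n=26: →25(L), so W
n=27: →26(W), 22(W), 21(W), 19(W) — all W, so L
n=28: →27(L), so W
n=29: →23(L), so W
n=30: →25(L), so W
n=31: →25(L), so W
n=32: →27(L), so W
n=33: →27(L), so W
n=34: →33(W), 29(W), 28(W), 26(W) — all W, so L
n=35: →34(L), so W
n=36: →35(W), 31(W), 30(W), 28(W) — all W, so L
n=37: →36(L), so W
n=38: →37(W), 33(W), 32(W), 30(W) — all W, so L
n=39: →38(L), so W
n=40: →34(L), so W
n=41: →36(L), so W

41: W, 1: L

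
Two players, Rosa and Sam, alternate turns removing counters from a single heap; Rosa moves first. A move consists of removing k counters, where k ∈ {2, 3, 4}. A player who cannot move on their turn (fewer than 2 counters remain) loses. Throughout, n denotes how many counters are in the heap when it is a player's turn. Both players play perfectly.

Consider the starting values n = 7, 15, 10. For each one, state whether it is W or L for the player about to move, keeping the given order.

7: L, 15: W, 10: W

Use the standard recursion: the mover loses at a terminal position; elsewhere, the mover wins exactly when some move hands the opponent an L position.
n=0: no move → L
n=1: no move → L
n=2: reaches L-position 0 → W
n=3: reaches L-position 1 → W
n=4: reaches L-position 1 → W
n=5: reaches L-position 1 → W
n=6: only reaches 4(W), 3(W), 2(W), all W → L
n=7: only reaches 5(W), 4(W), 3(W), all W → L
n=8: reaches L-position 6 → W
n=9: reaches L-position 7 → W
n=10: reaches L-position 7 → W
n=11: reaches L-position 7 → W
n=12: only reaches 10(W), 9(W), 8(W), all W → L
n=13: only reaches 11(W), 10(W), 9(W), all W → L
n=14: reaches L-position 12 → W
n=15: reaches L-position 13 → W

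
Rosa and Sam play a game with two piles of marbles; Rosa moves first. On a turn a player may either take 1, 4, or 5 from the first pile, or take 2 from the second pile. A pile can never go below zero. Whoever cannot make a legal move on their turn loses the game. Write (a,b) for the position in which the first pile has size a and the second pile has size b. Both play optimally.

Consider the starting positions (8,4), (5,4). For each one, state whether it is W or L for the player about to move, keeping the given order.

Build the W/L table. Terminal = L. A non-terminal position is W if it has a move to some L; otherwise it is L.
No move ever increases a pile, so every position that can arise here has a ≤ 8 and b ≤ 4; it is enough to label the cells with 0 ≤ a ≤ 8 and 0 ≤ b ≤ 4.
Every move lowers a or b (never raises either), so fill the grid row by row in increasing a, and left to right within a row: each cell's successors are then already labelled.
      b=0  b=1  b=2  b=3  b=4
a=0:    L    L    W    W    L
a=1:    W    W    L    L    W
a=2:    L    L    W    W    L
a=3:    W    W    L    L    W
a=4:    W    W    W    W    W
a=5:    W    W    W    W    W
a=6:    W    W    W    W    W
a=7:    W    W    W    W    W
a=8:    L    L    W    W    L
Cells with no legal move (terminal, hence L): (0,0), (0,1).
The remaining L cells, each justified by listing all of its moves:
(0,4): only reaches (0,2)(W), which is W → L
(1,2): only reaches (0,2)(W), (1,0)(W), all W → L
(1,3): only reaches (0,3)(W), (1,1)(W), all W → L
(2,0): only reaches (1,0)(W), which is W → L
(2,1): only reaches (1,1)(W), which is W → L
(2,4): only reaches (1,4)(W), (2,2)(W), all W → L
(3,2): only reaches (2,2)(W), (3,0)(W), all W → L
(3,3): only reaches (2,3)(W), (3,1)(W), all W → L
(8,0): only reaches (7,0)(W), (4,0)(W), (3,0)(W), all W → L
(8,1): only reaches (7,1)(W), (4,1)(W), (3,1)(W), all W → L
(8,4): only reaches (7,4)(W), (4,4)(W), (3,4)(W), (8,2)(W), all W → L
Every other cell has at least one move into one of the L cells above, so it is W.
(8,4): one of the L cells justified above, so L
(5,4): the move to (0,4) reaches an L cell, so W

(8,4): L, (5,4): W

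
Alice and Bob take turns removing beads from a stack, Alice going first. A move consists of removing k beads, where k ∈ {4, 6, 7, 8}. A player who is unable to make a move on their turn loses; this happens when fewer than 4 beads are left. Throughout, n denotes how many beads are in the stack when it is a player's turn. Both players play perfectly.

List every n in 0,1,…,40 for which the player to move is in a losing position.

0, 1, 2, 3, 12, 13, 14, 15, 24, 25, 26, 27, 36, 37, 38, 39

Build the W/L table. Terminal = L. A non-terminal position is W if it has a move to some L; otherwise it is L.
n=0: no move → L
n=1: no move → L
n=2: no move → L
n=3: no move → L
n=4: W (go to 0, an L position)
n=5: W (go to 1, an L position)
n=6: W (go to 2, an L position)
n=7: W (go to 3, an L position)
n=8: W (go to 2, an L position)
n=9: W (go to 3, an L position)
n=10: W (go to 3, an L position)
n=11: W (go to 3, an L position)
n=12: L (options 8(W), 6(W), 5(W), 4(W) are all W)
n=13: L (options 9(W), 7(W), 6(W), 5(W) are all W)
n=14: L (options 10(W), 8(W), 7(W), 6(W) are all W)
n=15: L (options 11(W), 9(W), 8(W), 7(W) are all W)
n=16: W (go to 12, an L position)
n=17: W (go to 13, an L position)
n=18: W (go to 14, an L position)
n=19: W (go to 15, an L position)
n=20: W (go to 14, an L position)
n=21: W (go to 15, an L position)
n=22: W (go to 15, an L position)
n=23: W (go to 15, an L position)
n=24: L (options 20(W), 18(W), 17(W), 16(W) are all W)
n=25: L (options 21(W), 19(W), 18(W), 17(W) are all W)
n=26: L (options 22(W), 20(W), 19(W), 18(W) are all W)
n=27: L (options 23(W), 21(W), 20(W), 19(W) are all W)
n=28: W (go to 24, an L position)
n=29: W (go to 25, an L position)
n=30: W (go to 26, an L position)
n=31: W (go to 27, an L position)
n=32: W (go to 26, an L position)
n=33: W (go to 27, an L position)
n=34: W (go to 27, an L position)
n=35: W (go to 27, an L position)
n=36: L (options 32(W), 30(W), 29(W), 28(W) are all W)
n=37: L (options 33(W), 31(W), 30(W), 29(W) are all W)
n=38: L (options 34(W), 32(W), 31(W), 30(W) are all W)
n=39: L (options 35(W), 33(W), 32(W), 31(W) are all W)
n=40: W (go to 36, an L position)
The losing starting values of n are exactly the entries labelled L in this table (16 of them).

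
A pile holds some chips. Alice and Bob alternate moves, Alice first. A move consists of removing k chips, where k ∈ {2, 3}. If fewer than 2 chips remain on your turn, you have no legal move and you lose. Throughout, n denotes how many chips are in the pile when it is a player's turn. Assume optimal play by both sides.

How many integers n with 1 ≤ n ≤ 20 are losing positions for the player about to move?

Build the W/L table. Terminal = L. A non-terminal position is W if it has a move to some L; otherwise it is L.
n=0: no move → L
n=1: no move → L
n=2: W (go to 0, an L position)
n=3: W (go to 1, an L position)
n=4: W (go to 1, an L position)
n=5: L (options 3(W), 2(W) are all W)
n=6: L (options 4(W), 3(W) are all W)
n=7: W (go to 5, an L position)
n=8: W (go to 6, an L position)
n=9: W (go to 6, an L position)
n=10: L (options 8(W), 7(W) are all W)
n=11: L (options 9(W), 8(W) are all W)
n=12: W (go to 10, an L position)
n=13: W (go to 11, an L position)
n=14: W (go to 11, an L position)
n=15: L (options 13(W), 12(W) are all W)
n=16: L (options 14(W), 13(W) are all W)
n=17: W (go to 15, an L position)
n=18: W (go to 16, an L position)
n=19: W (go to 16, an L position)
n=20: L (options 18(W), 17(W) are all W)
L entries with 1 ≤ n ≤ 20 (n=0 is outside the asked range and is not counted): n = 1, 5, 6, 10, 11, 15, 16, 20; that makes 8.

8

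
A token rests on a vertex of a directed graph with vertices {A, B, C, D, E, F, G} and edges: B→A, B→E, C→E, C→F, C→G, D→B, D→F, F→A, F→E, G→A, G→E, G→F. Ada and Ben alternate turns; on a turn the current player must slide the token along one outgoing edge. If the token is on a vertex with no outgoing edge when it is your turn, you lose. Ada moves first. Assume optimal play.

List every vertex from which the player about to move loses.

A, D, E

Use the standard recursion: the mover loses at a terminal position; elsewhere, the mover wins exactly when some move hands the opponent an L position.
Every edge goes from a vertex to one that appears earlier in the order E, A, B, F, G, C, D, so processing vertices in that order labels each vertex after all of its successors.
E: no outgoing edge → L
A: no outgoing edge → L
B: can move to A, which is L ⇒ W
F: can move to A, which is L ⇒ W
G: can move to A, which is L ⇒ W
C: can move to E, which is L ⇒ W
D: moves to F(W), B(W); every one is W ⇒ L
Reading off the rows marked L gives the requested list; there are 3 such vertices.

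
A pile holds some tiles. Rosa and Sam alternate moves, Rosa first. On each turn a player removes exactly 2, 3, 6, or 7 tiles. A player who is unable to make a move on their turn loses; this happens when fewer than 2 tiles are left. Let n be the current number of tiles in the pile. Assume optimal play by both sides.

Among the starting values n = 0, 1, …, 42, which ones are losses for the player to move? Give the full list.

Positions with no move are L. A position that does have a move is losing for the player to move precisely when every available move leads to a winning position for the opponent. Fill in the labels:
n=0: no move → L
n=1: no move → L
n=2: can move to 0, which is L ⇒ W
n=3: can move to 1, which is L ⇒ W
n=4: can move to 1, which is L ⇒ W
n=5: moves to 3(W), 2(W); every one is W ⇒ L
n=6: can move to 0, which is L ⇒ W
n=7: can move to 5, which is L ⇒ W
n=8: can move to 5, which is L ⇒ W
n=9: moves to 7(W), 6(W), 3(W), 2(W); every one is W ⇒ L
n=10: moves to 8(W), 7(W), 4(W), 3(W); every one is W ⇒ L
n=11: can move to 9, which is L ⇒ W
n=12: can move to 10, which is L ⇒ W
n=13: can move to 10, which is L ⇒ W
n=14: moves to 12(W), 11(W), 8(W), 7(W); every one is W ⇒ L
n=15: can move to 9, which is L ⇒ W
n=16: can move to 14, which is L ⇒ W
n=17: can move to 14, which is L ⇒ W
n=18: moves to 16(W), 15(W), 12(W), 11(W); every one is W ⇒ L
n=19: moves to 17(W), 16(W), 13(W), 12(W); every one is W ⇒ L
n=20: can move to 18, which is L ⇒ W
n=21: can move to 19, which is L ⇒ W
n=22: can move to 19, which is L ⇒ W
n=23: moves to 21(W), 20(W), 17(W), 16(W); every one is W ⇒ L
n=24: can move to 18, which is L ⇒ W
n=25: can move to 23, which is L ⇒ W
n=26: can move to 23, which is L ⇒ W
n=27: moves to 25(W), 24(W), 21(W), 20(W); every one is W ⇒ L
n=28: moves to 26(W), 25(W), 22(W), 21(W); every one is W ⇒ L
n=29: can move to 27, which is L ⇒ W
n=30: can move to 28, which is L ⇒ W
n=31: can move to 28, which is L ⇒ W
n=32: moves to 30(W), 29(W), 26(W), 25(W); every one is W ⇒ L
n=33: can move to 27, which is L ⇒ W
n=34: can move to 32, which is L ⇒ W
n=35: can move to 32, which is L ⇒ W
n=36: moves to 34(W), 33(W), 30(W), 29(W); every one is W ⇒ L
n=37: moves to 35(W), 34(W), 31(W), 30(W); every one is W ⇒ L
n=38: can move to 36, which is L ⇒ W
n=39: can move to 37, which is L ⇒ W
n=40: can move to 37, which is L ⇒ W
n=41: moves to 39(W), 38(W), 35(W), 34(W); every one is W ⇒ L
n=42: can move to 36, which is L ⇒ W
The losing starting values of n are exactly the entries labelled L in this table (15 of them).

0, 1, 5, 9, 10, 14, 18, 19, 23, 27, 28, 32, 36, 37, 41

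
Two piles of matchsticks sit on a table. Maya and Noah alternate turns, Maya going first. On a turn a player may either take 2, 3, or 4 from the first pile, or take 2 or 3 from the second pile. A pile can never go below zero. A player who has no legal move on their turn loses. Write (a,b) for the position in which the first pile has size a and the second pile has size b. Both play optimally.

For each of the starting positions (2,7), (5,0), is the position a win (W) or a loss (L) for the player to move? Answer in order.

(2,7): L, (5,0): W

Build the W/L table. Terminal = L. A non-terminal position is W if it has a move to some L; otherwise it is L.
No move ever increases a pile, so every position that can arise here has a ≤ 5 and b ≤ 7; it is enough to label the cells with 0 ≤ a ≤ 5 and 0 ≤ b ≤ 7.
Every move lowers a or b (never raises either), so fill the grid row by row in increasing a, and left to right within a row: each cell's successors are then already labelled.
      b=0  b=1  b=2  b=3  b=4  b=5  b=6  b=7
a=0:    L    L    W    W    W    L    L    W
a=1:    L    L    W    W    W    L    L    W
a=2:    W    W    L    L    W    W    W    L
a=3:    W    W    L    L    W    W    W    L
a=4:    W    W    W    W    L    W    W    W
a=5:    W    W    W    W    L    W    W    W
Cells with no legal move (terminal, hence L): (0,0), (0,1), (1,0), (1,1).
The remaining L cells, each justified by listing all of its moves:
(0,5): moves to (0,3)(W), (0,2)(W); every one is W ⇒ L
(0,6): moves to (0,4)(W), (0,3)(W); every one is W ⇒ L
(1,5): moves to (1,3)(W), (1,2)(W); every one is W ⇒ L
(1,6): moves to (1,4)(W), (1,3)(W); every one is W ⇒ L
(2,2): moves to (0,2)(W), (2,0)(W); every one is W ⇒ L
(2,3): moves to (0,3)(W), (2,1)(W), (2,0)(W); every one is W ⇒ L
(2,7): moves to (0,7)(W), (2,5)(W), (2,4)(W); every one is W ⇒ L
(3,2): moves to (1,2)(W), (0,2)(W), (3,0)(W); every one is W ⇒ L
(3,3): moves to (1,3)(W), (0,3)(W), (3,1)(W), (3,0)(W); every one is W ⇒ L
(3,7): moves to (1,7)(W), (0,7)(W), (3,5)(W), (3,4)(W); every one is W ⇒ L
(4,4): moves to (2,4)(W), (1,4)(W), (0,4)(W), (4,2)(W), (4,1)(W); every one is W ⇒ L
(5,4): moves to (3,4)(W), (2,4)(W), (1,4)(W), (5,2)(W), (5,1)(W); every one is W ⇒ L
Every other cell has at least one move into one of the L cells above, so it is W.
(2,7): one of the L cells justified above, so L
(5,0): the move to (1,0) reaches an L cell, so W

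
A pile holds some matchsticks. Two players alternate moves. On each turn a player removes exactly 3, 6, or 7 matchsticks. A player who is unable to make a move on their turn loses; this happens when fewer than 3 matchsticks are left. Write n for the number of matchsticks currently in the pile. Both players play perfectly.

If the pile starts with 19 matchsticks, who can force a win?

Classify positions by backward induction: terminal positions (no move available) are L. From any other position, the mover wins iff some move reaches an L.
n=0: no move → L
n=1: no move → L
n=2: no move → L
n=3: reaches L-position 0 → W
n=4: reaches L-position 1 → W
n=5: reaches L-position 2 → W
n=6: reaches L-position 0 → W
n=7: reaches L-position 1 → W
n=8: reaches L-position 2 → W
n=9: reaches L-position 2 → W
n=10: only reaches 7(W), 4(W), 3(W), all W → L
n=11: only reaches 8(W), 5(W), 4(W), all W → L
n=12: only reaches 9(W), 6(W), 5(W), all W → L
n=13: reaches L-position 10 → W
n=14: reaches L-position 11 → W
n=15: reaches L-position 12 → W
n=16: reaches L-position 10 → W
n=17: reaches L-position 11 → W
n=18: reaches L-position 12 → W
n=19: reaches L-position 12 → W
From 19 the player to move can remove 7, leaving 12, reaching an L position.

The first player wins.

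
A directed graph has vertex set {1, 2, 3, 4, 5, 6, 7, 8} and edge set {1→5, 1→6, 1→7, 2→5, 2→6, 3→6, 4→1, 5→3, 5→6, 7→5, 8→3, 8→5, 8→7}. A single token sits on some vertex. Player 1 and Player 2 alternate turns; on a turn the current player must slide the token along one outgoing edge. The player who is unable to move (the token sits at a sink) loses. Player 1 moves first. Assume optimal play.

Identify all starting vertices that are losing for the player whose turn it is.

4, 6, 7

Positions with no move are L. A position that does have a move is losing for the player to move precisely when every available move leads to a winning position for the opponent. Fill in the labels:
Every edge goes from a vertex to one that appears earlier in the order 6, 3, 5, 7, 8, 1, 2, 4, so processing vertices in that order labels each vertex after all of its successors.
6: no outgoing edge → L
3: W (go to 6, an L position)
5: W (go to 6, an L position)
7: L (sole option 5(W) is W)
8: W (go to 7, an L position)
1: W (go to 7, an L position)
2: W (go to 6, an L position)
4: L (sole option 1(W) is W)
Reading off the rows marked L gives the requested list; there are 3 such vertices.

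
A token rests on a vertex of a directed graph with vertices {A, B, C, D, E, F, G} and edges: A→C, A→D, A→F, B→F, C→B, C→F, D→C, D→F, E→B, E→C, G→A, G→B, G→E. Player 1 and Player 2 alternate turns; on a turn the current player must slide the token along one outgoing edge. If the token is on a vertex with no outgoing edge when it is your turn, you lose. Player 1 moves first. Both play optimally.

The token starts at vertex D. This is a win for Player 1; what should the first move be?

Move to F.

Positions with no move are L. A position that does have a move is losing for the player to move precisely when every available move leads to a winning position for the opponent. Fill in the labels:
Every edge goes from a vertex to one that appears earlier in the order F, B, C, D, A, E, G, so processing vertices in that order labels each vertex after all of its successors.
F: no outgoing edge → L
B: can move to F, which is L ⇒ W
C: can move to F, which is L ⇒ W
D: can move to F, which is L ⇒ W
A: can move to F, which is L ⇒ W
E: moves to C(W), B(W); every one is W ⇒ L
G: can move to E, which is L ⇒ W
From D, the L positions reachable in one move are: F.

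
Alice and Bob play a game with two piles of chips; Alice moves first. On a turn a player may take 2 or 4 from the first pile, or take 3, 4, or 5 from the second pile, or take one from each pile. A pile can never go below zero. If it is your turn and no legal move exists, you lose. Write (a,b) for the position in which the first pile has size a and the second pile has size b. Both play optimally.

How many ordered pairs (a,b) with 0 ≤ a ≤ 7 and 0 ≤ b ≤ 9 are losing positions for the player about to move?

29

Label each position W (a win for the player to move) or L (a loss). A position with no legal move is L; any other position is W exactly when some move reaches an L, and L when every move reaches a W.
Every move lowers a or b (never raises either), so fill the grid row by row in increasing a, and left to right within a row: each cell's successors are then already labelled.
      b=0  b=1  b=2  b=3  b=4  b=5  b=6  b=7  b=8  b=9
a=0:    L    L    L    W    W    W    W    W    L    L
a=1:    L    W    W    W    W    W    L    L    L    W
a=2:    W    W    W    L    L    L    W    W    W    W
a=3:    W    L    L    L    W    W    W    W    W    L
a=4:    W    W    W    W    W    W    L    L    W    W
a=5:    W    W    W    W    L    L    W    W    W    W
a=6:    L    L    L    W    W    W    W    W    L    L
a=7:    L    W    W    W    W    W    L    L    L    W
Cells with no legal move (terminal, hence L): (0,0), (0,1), (0,2), (1,0).
The remaining L cells, each justified by listing all of its moves:
(0,8): L (options (0,5)(W), (0,4)(W), (0,3)(W) are all W)
(0,9): L (options (0,6)(W), (0,5)(W), (0,4)(W) are all W)
(1,6): L (options (1,3)(W), (1,2)(W), (1,1)(W), (0,5)(W) are all W)
(1,7): L (options (1,4)(W), (1,3)(W), (1,2)(W), (0,6)(W) are all W)
(1,8): L (options (1,5)(W), (1,4)(W), (1,3)(W), (0,7)(W) are all W)
(2,3): L (options (0,3)(W), (2,0)(W), (1,2)(W) are all W)
(2,4): L (options (0,4)(W), (2,1)(W), (2,0)(W), (1,3)(W) are all W)
(2,5): L (options (0,5)(W), (2,2)(W), (2,1)(W), (2,0)(W), (1,4)(W) are all W)
(3,1): L (options (1,1)(W), (2,0)(W) are all W)
(3,2): L (options (1,2)(W), (2,1)(W) are all W)
(3,3): L (options (1,3)(W), (3,0)(W), (2,2)(W) are all W)
(3,9): L (options (1,9)(W), (3,6)(W), (3,5)(W), (3,4)(W), (2,8)(W) are all W)
(4,6): L (options (2,6)(W), (0,6)(W), (4,3)(W), (4,2)(W), (4,1)(W), (3,5)(W) are all W)
(4,7): L (options (2,7)(W), (0,7)(W), (4,4)(W), (4,3)(W), (4,2)(W), (3,6)(W) are all W)
(5,4): L (options (3,4)(W), (1,4)(W), (5,1)(W), (5,0)(W), (4,3)(W) are all W)
(5,5): L (options (3,5)(W), (1,5)(W), (5,2)(W), (5,1)(W), (5,0)(W), (4,4)(W) are all W)
(6,0): L (options (4,0)(W), (2,0)(W) are all W)
(6,1): L (options (4,1)(W), (2,1)(W), (5,0)(W) are all W)
(6,2): L (options (4,2)(W), (2,2)(W), (5,1)(W) are all W)
(6,8): L (options (4,8)(W), (2,8)(W), (6,5)(W), (6,4)(W), (6,3)(W), (5,7)(W) are all W)
(6,9): L (options (4,9)(W), (2,9)(W), (6,6)(W), (6,5)(W), (6,4)(W), (5,8)(W) are all W)
(7,0): L (options (5,0)(W), (3,0)(W) are all W)
(7,6): L (options (5,6)(W), (3,6)(W), (7,3)(W), (7,2)(W), (7,1)(W), (6,5)(W) are all W)
(7,7): L (options (5,7)(W), (3,7)(W), (7,4)(W), (7,3)(W), (7,2)(W), (6,6)(W) are all W)
(7,8): L (options (5,8)(W), (3,8)(W), (7,5)(W), (7,4)(W), (7,3)(W), (6,7)(W) are all W)
Every other cell has at least one move into one of the L cells above, so it is W.
L cells per row: a=0: 5, a=1: 4, a=2: 3, a=3: 4, a=4: 2, a=5: 2, a=6: 5, a=7: 4; total 29.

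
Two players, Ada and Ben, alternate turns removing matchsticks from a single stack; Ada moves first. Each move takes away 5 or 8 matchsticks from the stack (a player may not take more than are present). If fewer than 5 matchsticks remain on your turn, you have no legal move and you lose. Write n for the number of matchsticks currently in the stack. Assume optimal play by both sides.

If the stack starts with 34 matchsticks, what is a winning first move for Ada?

Remove 5, leaving 29.

Work bottom-up. With no move the player to move loses. Otherwise the position is W if at least one move leads to an L position for the opponent, and L if every move leads to a W.
n=0: no move → L
n=1: no move → L
n=2: no move → L
n=3: no move → L
n=4: no move → L
n=5: can move to 0, which is L ⇒ W
n=6: can move to 1, which is L ⇒ W
n=7: can move to 2, which is L ⇒ W
n=8: can move to 3, which is L ⇒ W
n=9: can move to 4, which is L ⇒ W
n=10: can move to 2, which is L ⇒ W
n=11: can move to 3, which is L ⇒ W
n=12: can move to 4, which is L ⇒ W
n=13: moves to 8(W), 5(W); every one is W ⇒ L
n=14: moves to 9(W), 6(W); every one is W ⇒ L
n=15: moves to 10(W), 7(W); every one is W ⇒ L
n=16: moves to 11(W), 8(W); every one is W ⇒ L
n=17: moves to 12(W), 9(W); every one is W ⇒ L
n=18: can move to 13, which is L ⇒ W
n=19: can move to 14, which is L ⇒ W
n=20: can move to 15, which is L ⇒ W
n=21: can move to 16, which is L ⇒ W
n=22: can move to 17, which is L ⇒ W
n=23: can move to 15, which is L ⇒ W
n=24: can move to 16, which is L ⇒ W
n=25: can move to 17, which is L ⇒ W
n=26: moves to 21(W), 18(W); every one is W ⇒ L
n=27: moves to 22(W), 19(W); every one is W ⇒ L
n=28: moves to 23(W), 20(W); every one is W ⇒ L
n=29: moves to 24(W), 21(W); every one is W ⇒ L
n=30: moves to 25(W), 22(W); every one is W ⇒ L
n=31: can move to 26, which is L ⇒ W
n=32: can move to 27, which is L ⇒ W
n=33: can move to 28, which is L ⇒ W
n=34: can move to 29, which is L ⇒ W
From 34, the L positions reachable in one move are: 29, 26. Any move reaching one of these is winning.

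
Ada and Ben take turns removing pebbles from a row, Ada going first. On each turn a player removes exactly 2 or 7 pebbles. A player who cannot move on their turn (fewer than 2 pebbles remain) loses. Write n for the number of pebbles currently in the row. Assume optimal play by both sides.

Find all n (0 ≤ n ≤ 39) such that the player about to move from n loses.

Use the standard recursion: the mover loses at a terminal position; elsewhere, the mover wins exactly when some move hands the opponent an L position.
n=0: no move → L
n=1: no move → L
n=2: can move to 0, which is L ⇒ W
n=3: can move to 1, which is L ⇒ W
n=4: the only move is to 2(W), a W ⇒ L
n=5: the only move is to 3(W), a W ⇒ L
n=6: can move to 4, which is L ⇒ W
n=7: can move to 5, which is L ⇒ W
n=8: can move to 1, which is L ⇒ W
n=9: moves to 7(W), 2(W); every one is W ⇒ L
n=10: moves to 8(W), 3(W); every one is W ⇒ L
n=11: can move to 9, which is L ⇒ W
n=12: can move to 10, which is L ⇒ W
n=13: moves to 11(W), 6(W); every one is W ⇒ L
n=14: moves to 12(W), 7(W); every one is W ⇒ L
n=15: can move to 13, which is L ⇒ W
n=16: can move to 14, which is L ⇒ W
n=17: can move to 10, which is L ⇒ W
n=18: moves to 16(W), 11(W); every one is W ⇒ L
n=19: moves to 17(W), 12(W); every one is W ⇒ L
n=20: can move to 18, which is L ⇒ W
n=21: can move to 19, which is L ⇒ W
n=22: moves to 20(W), 15(W); every one is W ⇒ L
n=23: moves to 21(W), 16(W); every one is W ⇒ L
n=24: can move to 22, which is L ⇒ W
n=25: can move to 23, which is L ⇒ W
n=26: can move to 19, which is L ⇒ W
n=27: moves to 25(W), 20(W); every one is W ⇒ L
n=28: moves to 26(W), 21(W); every one is W ⇒ L
n=29: can move to 27, which is L ⇒ W
n=30: can move to 28, which is L ⇒ W
n=31: moves to 29(W), 24(W); every one is W ⇒ L
n=32: moves to 30(W), 25(W); every one is W ⇒ L
n=33: can move to 31, which is L ⇒ W
n=34: can move to 32, which is L ⇒ W
n=35: can move to 28, which is L ⇒ W
n=36: moves to 34(W), 29(W); every one is W ⇒ L
n=37: moves to 35(W), 30(W); every one is W ⇒ L
n=38: can move to 36, which is L ⇒ W
n=39: can move to 37, which is L ⇒ W
The losing starting values of n are exactly the entries labelled L in this table (18 of them).

0, 1, 4, 5, 9, 10, 13, 14, 18, 19, 22, 23, 27, 28, 31, 32, 36, 37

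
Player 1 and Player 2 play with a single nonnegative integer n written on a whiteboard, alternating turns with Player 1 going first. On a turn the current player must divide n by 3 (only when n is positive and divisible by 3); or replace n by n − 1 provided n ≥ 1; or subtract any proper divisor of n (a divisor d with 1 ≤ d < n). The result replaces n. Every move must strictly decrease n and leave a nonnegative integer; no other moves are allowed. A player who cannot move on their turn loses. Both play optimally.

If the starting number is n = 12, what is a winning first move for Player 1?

Move to 9.

Classify positions by backward induction: terminal positions (no move available) are L. From any other position, the mover wins iff some move reaches an L.
n=0: no move → L
n=1: reaches L-position 0 → W
n=2: only reaches 1(W), which is W → L
n=3: reaches L-position 2 → W
n=4: reaches L-position 2 → W
n=5: only reaches 4(W), which is W → L
n=6: reaches L-position 2 → W
n=7: only reaches 6(W), which is W → L
n=8: reaches L-position 7 → W
n=9: only reaches 3(W), 6(W), 8(W), all W → L
n=10: reaches L-position 5 → W
n=11: only reaches 10(W), which is W → L
n=12: reaches L-position 9 → W
From 12, the L positions reachable in one move are: 9, 11. Any move reaching one of these is winning.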